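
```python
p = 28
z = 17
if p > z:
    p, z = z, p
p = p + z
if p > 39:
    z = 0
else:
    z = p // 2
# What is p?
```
Trace:
  p=28
  p=28, z=17
  p=17, z=28
  p=45, z=28
  p=45, z=0

Final answer: 45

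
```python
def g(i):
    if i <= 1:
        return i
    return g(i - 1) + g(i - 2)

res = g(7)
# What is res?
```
Call trace (a repeated sub-call is expanded the first time; later identical calls just restate its return value):
g(i=7)
  g(i=6)
    g(i=5)
      g(i=4)
        g(i=3)
          g(i=2)
            g(i=1)
            -> return 1
            g(i=0)
            -> return 0
          -> return 1
          g(i=1)
          -> return 1
        -> return 2
        g(i=2) -> return 1  (same call as traced above)
      -> return 3
      g(i=3) -> return 2  (same call as traced above)
    -> return 5
    g(i=4) -> return 3  (same call as traced above)
  -> return 8
  g(i=5) -> return 5  (same call as traced above)
-> return 13

Final answer: 13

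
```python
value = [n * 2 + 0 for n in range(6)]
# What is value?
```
Trace:
  n=0
  n=1
  n=2
  n=3
  n=4
  n=5
  value=[0, 2, 4, 6, 8, 10]

Final answer: [0, 2, 4, 6, 8, 10]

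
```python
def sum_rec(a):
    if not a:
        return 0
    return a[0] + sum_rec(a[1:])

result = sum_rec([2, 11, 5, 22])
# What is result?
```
Call trace:
sum_rec(a=[2, 11, 5, 22])
  sum_rec(a=[11, 5, 22])
    sum_rec(a=[5, 22])
      sum_rec(a=[22])
        sum_rec(a=[])
        -> return 0
      -> return 22
    -> return 27
  -> return 38
-> return 40

Final answer: 40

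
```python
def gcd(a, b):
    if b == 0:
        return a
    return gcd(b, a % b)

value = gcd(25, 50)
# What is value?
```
Call trace:
gcd(a=25, b=50)
  gcd(a=50, b=25)
    gcd(a=25, b=0)
    -> return 25
  -> return 25
-> return 25

Final answer: 25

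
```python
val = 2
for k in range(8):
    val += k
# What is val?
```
Trace:
  val=2
  val=2, k=0
  val=3, k=1
  val=5, k=2
  val=8, k=3
  val=12, k=4
  val=17, k=5
  val=23, k=6
  val=30, k=7

Final answer: 30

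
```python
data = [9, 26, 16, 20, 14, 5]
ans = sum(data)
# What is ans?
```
Trace:
  data=[9, 26, 16, 20, 14, 5]
  data=[9, 26, 16, 20, 14, 5], ans=90

Final answer: 90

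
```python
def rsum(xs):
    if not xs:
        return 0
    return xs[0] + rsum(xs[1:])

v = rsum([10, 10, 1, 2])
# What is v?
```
Call trace:
rsum(xs=[10, 10, 1, 2])
  rsum(xs=[10, 1, 2])
    rsum(xs=[1, 2])
      rsum(xs=[2])
        rsum(xs=[])
        -> return 0
      -> return 2
    -> return 3
  -> return 13
-> return 23

Final answer: 23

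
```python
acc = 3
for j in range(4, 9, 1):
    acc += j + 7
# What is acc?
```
Trace:
  acc=3
  acc=14, j=4
  acc=26, j=5
  acc=39, j=6
  acc=53, j=7
  acc=68, j=8

Final answer: 68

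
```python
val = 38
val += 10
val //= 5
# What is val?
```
Trace:
  val=38
  val=48
  val=9

Final answer: 9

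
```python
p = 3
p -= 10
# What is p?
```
Trace:
  p=3
  p=-7

Final answer: -7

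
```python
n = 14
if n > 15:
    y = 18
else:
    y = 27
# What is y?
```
Trace:
  n=14
  n=14, y=27

Final answer: 27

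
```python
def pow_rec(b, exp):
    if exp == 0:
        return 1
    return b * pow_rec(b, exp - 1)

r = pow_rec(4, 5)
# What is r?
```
Call trace:
pow_rec(b=4, exp=5)
  pow_rec(b=4, exp=4)
    pow_rec(b=4, exp=3)
      pow_rec(b=4, exp=2)
        pow_rec(b=4, exp=1)
          pow_rec(b=4, exp=0)
          -> return 1
        -> return 4
      -> return 16
    -> return 64
  -> return 256
-> return 1024

Final answer: 1024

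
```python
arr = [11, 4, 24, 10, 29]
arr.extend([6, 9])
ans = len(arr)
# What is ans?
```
Trace:
  arr=[11, 4, 24, 10, 29]
  arr=[11, 4, 24, 10, 29, 6, 9]
  arr=[11, 4, 24, 10, 29, 6, 9], ans=7

Final answer: 7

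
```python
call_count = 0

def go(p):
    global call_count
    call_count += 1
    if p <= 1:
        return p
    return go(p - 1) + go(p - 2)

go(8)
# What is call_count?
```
Call trace (a repeated sub-call is expanded the first time; later identical calls just restate its return value):
go(p=8)
  go(p=7)
    go(p=6)
      go(p=5)
        go(p=4)
          go(p=3)
            go(p=2)
              go(p=1)
              -> return 1
              go(p=0)
              -> return 0
            -> return 1
            go(p=1)
            -> return 1
          -> return 2
          go(p=2) -> return 1  (same call as traced above)
        -> return 3
        go(p=3) -> return 2  (same call as traced above)
      -> return 5
      go(p=4) -> return 3  (same call as traced above)
    -> return 8
    go(p=5) -> return 5  (same call as traced above)
  -> return 13
  go(p=6) -> return 8  (same call as traced above)
-> return 21

call_count is incremented once per call, so count the calls in each subtree. Let C(p) = number of calls made by go(p).
C(0) = C(1) = 1 (base case, no recursion); C(p) = 1 + C(p - 1) + C(p - 2) otherwise.
C(2) = 1 + C(1) + C(0) = 1 + 1 + 1 = 3
C(3) = 1 + C(2) + C(1) = 1 + 3 + 1 = 5
C(4) = 1 + C(3) + C(2) = 1 + 5 + 3 = 9
C(5) = 1 + C(4) + C(3) = 1 + 9 + 5 = 15
C(6) = 1 + C(5) + C(4) = 1 + 15 + 9 = 25
C(7) = 1 + C(6) + C(5) = 1 + 25 + 15 = 41
C(8) = 1 + C(7) + C(6) = 1 + 41 + 25 = 67
call_count = C(8) = 67

Final answer: 67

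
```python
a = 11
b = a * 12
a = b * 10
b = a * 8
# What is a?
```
Trace:
  a=11
  a=11, b=132
  a=1320, b=132
  a=1320, b=10560

Final answer: 1320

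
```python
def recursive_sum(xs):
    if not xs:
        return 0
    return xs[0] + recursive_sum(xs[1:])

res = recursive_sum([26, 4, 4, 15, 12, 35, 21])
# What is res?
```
Call trace:
recursive_sum(xs=[26, 4, 4, 15, 12, 35, 21])
  recursive_sum(xs=[4, 4, 15, 12, 35, 21])
    recursive_sum(xs=[4, 15, 12, 35, 21])
      recursive_sum(xs=[15, 12, 35, 21])
        recursive_sum(xs=[12, 35, 21])
          recursive_sum(xs=[35, 21])
            recursive_sum(xs=[21])
              recursive_sum(xs=[])
              -> return 0
            -> return 21
          -> return 56
        -> return 68
      -> return 83
    -> return 87
  -> return 91
-> return 117

Final answer: 117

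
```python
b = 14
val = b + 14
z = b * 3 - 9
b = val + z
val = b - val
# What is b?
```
Trace:
  b=14
  b=14, val=28
  b=14, val=28, z=33
  b=61, val=28, z=33
  b=61, val=33, z=33

Final answer: 61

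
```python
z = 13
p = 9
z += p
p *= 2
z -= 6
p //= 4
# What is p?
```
Trace:
  z=13
  z=13, p=9
  z=22, p=9
  z=22, p=18
  z=16, p=18
  z=16, p=4

Final answer: 4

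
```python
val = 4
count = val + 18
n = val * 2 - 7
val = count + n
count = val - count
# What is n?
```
Trace:
  val=4
  val=4, count=22
  val=4, count=22, n=1
  val=23, count=22, n=1
  val=23, count=1, n=1

Final answer: 1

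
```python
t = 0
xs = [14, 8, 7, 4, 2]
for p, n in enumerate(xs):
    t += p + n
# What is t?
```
Trace:
  t=0
  t=14, p=0, n=14
  t=23, p=1, n=8
  t=32, p=2, n=7
  t=39, p=3, n=4
  t=45, p=4, n=2

Final answer: 45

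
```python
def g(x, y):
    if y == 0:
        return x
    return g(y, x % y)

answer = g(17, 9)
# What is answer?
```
Call trace:
g(x=17, y=9)
  g(x=9, y=8)
    g(x=8, y=1)
      g(x=1, y=0)
      -> return 1
    -> return 1
  -> return 1
-> return 1

Final answer: 1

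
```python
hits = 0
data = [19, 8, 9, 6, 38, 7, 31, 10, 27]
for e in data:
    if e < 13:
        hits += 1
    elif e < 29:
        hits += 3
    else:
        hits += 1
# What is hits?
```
Trace:
  hits=0
  hits=3, e=19
  hits=4, e=8
  hits=5, e=9
  hits=6, e=6
  hits=7, e=38
  hits=8, e=7
  hits=9, e=31
  hits=10, e=10
  hits=13, e=27

Final answer: 13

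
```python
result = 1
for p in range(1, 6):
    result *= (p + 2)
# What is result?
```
Trace:
  result=1
  result=3, p=1
  result=12, p=2
  result=60, p=3
  result=360, p=4
  result=2520, p=5

Final answer: 2520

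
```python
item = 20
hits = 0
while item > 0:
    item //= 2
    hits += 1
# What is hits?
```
Trace:
  item=20
  item=20, hits=0
  item=10, hits=1
  item=5, hits=2
  item=2, hits=3
  item=1, hits=4
  item=0, hits=5

Final answer: 5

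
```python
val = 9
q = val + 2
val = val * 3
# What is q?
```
Trace:
  val=9
  val=9, q=11
  val=27, q=11

Final answer: 11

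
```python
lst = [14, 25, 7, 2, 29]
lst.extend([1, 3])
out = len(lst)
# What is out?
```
Trace:
  lst=[14, 25, 7, 2, 29]
  lst=[14, 25, 7, 2, 29, 1, 3]
  lst=[14, 25, 7, 2, 29, 1, 3], out=7

Final answer: 7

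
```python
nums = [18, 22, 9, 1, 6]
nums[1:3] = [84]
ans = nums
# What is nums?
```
Trace:
  nums=[18, 22, 9, 1, 6]
  nums=[18, 84, 1, 6]
  nums=[18, 84, 1, 6], ans=[18, 84, 1, 6]

Final answer: [18, 84, 1, 6]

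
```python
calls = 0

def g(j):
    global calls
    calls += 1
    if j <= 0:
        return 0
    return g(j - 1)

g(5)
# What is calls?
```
Call trace:
g(j=5)
  g(j=4)
    g(j=3)
      g(j=2)
        g(j=1)
          g(j=0)
          -> return 0
        -> return 0
      -> return 0
    -> return 0
  -> return 0
-> return 0

calls is incremented once per call. g is entered once for each j = 5, 4, 3, 2, 1, 0 (the j <= 0 call returns without recursing), i.e. 5 + 1 calls.
calls = 6

Final answer: 6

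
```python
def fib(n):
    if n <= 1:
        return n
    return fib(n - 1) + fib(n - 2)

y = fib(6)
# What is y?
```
Call trace (a repeated sub-call is expanded the first time; later identical calls just restate its return value):
fib(n=6)
  fib(n=5)
    fib(n=4)
      fib(n=3)
        fib(n=2)
          fib(n=1)
          -> return 1
          fib(n=0)
          -> return 0
        -> return 1
        fib(n=1)
        -> return 1
      -> return 2
      fib(n=2) -> return 1  (same call as traced above)
    -> return 3
    fib(n=3) -> return 2  (same call as traced above)
  -> return 5
  fib(n=4) -> return 3  (same call as traced above)
-> return 8

Final answer: 8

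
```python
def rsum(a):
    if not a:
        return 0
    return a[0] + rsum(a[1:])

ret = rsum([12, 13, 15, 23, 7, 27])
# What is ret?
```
Call trace:
rsum(a=[12, 13, 15, 23, 7, 27])
  rsum(a=[13, 15, 23, 7, 27])
    rsum(a=[15, 23, 7, 27])
      rsum(a=[23, 7, 27])
        rsum(a=[7, 27])
          rsum(a=[27])
            rsum(a=[])
            -> return 0
          -> return 27
        -> return 34
      -> return 57
    -> return 72
  -> return 85
-> return 97

Final answer: 97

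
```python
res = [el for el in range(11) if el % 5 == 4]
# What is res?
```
Trace:
  el=0
  el=1
  el=2
  el=3
  el=4
  el=5
  el=6
  el=7
  el=8
  el=9
  el=10
  res=[4, 9]

Final answer: [4, 9]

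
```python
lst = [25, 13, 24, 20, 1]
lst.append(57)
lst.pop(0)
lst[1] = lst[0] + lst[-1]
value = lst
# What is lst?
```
Trace:
  lst=[25, 13, 24, 20, 1]
  lst=[25, 13, 24, 20, 1, 57]
  lst=[13, 24, 20, 1, 57]
  lst=[13, 70, 20, 1, 57]
  lst=[13, 70, 20, 1, 57], value=[13, 70, 20, 1, 57]

Final answer: [13, 70, 20, 1, 57]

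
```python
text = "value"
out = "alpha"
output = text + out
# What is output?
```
Trace:
  text='value'
  text='value', out='alpha'
  text='value', out='alpha', output='valuealpha'

Final answer: 'valuealpha'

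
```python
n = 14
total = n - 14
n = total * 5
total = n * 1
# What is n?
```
Trace:
  n=14
  n=14, total=0
  n=0, total=0
  n=0, total=0

Final answer: 0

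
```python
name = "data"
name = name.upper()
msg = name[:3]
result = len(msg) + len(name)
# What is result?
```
Trace:
  name='data'
  name='DATA'
  name='DATA', msg='DAT'
  name='DATA', msg='DAT', result=7

Final answer: 7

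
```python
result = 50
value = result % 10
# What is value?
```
Trace:
  result=50
  result=50, value=0

Final answer: 0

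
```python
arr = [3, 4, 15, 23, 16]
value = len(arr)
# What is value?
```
Trace:
  arr=[3, 4, 15, 23, 16]
  arr=[3, 4, 15, 23, 16], value=5

Final answer: 5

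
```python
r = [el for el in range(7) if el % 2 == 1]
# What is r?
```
Trace:
  el=0
  el=1
  el=2
  el=3
  el=4
  el=5
  el=6
  r=[1, 3, 5]

Final answer: [1, 3, 5]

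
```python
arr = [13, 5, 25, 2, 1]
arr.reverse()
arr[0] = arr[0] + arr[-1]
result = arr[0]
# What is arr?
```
Trace:
  arr=[13, 5, 25, 2, 1]
  arr=[1, 2, 25, 5, 13]
  arr=[14, 2, 25, 5, 13]
  arr=[14, 2, 25, 5, 13], result=14

Final answer: [14, 2, 25, 5, 13]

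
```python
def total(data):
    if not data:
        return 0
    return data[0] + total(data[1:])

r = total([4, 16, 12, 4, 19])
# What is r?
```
Call trace:
total(data=[4, 16, 12, 4, 19])
  total(data=[16, 12, 4, 19])
    total(data=[12, 4, 19])
      total(data=[4, 19])
        total(data=[19])
          total(data=[])
          -> return 0
        -> return 19
      -> return 23
    -> return 35
  -> return 51
-> return 55

Final answer: 55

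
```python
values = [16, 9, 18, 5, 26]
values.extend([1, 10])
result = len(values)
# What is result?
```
Trace:
  values=[16, 9, 18, 5, 26]
  values=[16, 9, 18, 5, 26, 1, 10]
  values=[16, 9, 18, 5, 26, 1, 10], result=7

Final answer: 7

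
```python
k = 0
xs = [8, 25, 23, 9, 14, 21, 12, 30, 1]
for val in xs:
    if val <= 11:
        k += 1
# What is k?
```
Trace:
  k=0
  k=1, val=8
  k=1, val=25
  k=1, val=23
  k=2, val=9
  k=2, val=14
  k=2, val=21
  k=2, val=12
  k=2, val=30
  k=3, val=1

Final answer: 3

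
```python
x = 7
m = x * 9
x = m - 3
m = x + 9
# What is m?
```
Trace:
  x=7
  x=7, m=63
  x=60, m=63
  x=60, m=69

Final answer: 69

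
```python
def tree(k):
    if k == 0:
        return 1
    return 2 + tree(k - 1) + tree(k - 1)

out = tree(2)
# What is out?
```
Call trace (a repeated sub-call is expanded the first time; later identical calls just restate its return value):
tree(k=2)
  tree(k=1)
    tree(k=0)
    -> return 1
    tree(k=0)
    -> return 1
  -> return 4
  tree(k=1) -> return 4  (same call as traced above)
-> return 10

Final answer: 10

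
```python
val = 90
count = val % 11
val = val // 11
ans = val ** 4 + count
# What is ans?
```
Trace:
  val=90
  val=90, count=2
  val=8, count=2
  val=8, count=2, ans=4098

Final answer: 4098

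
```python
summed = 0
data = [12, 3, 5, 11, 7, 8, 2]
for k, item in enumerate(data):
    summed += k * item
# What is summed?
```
Trace:
  summed=0
  summed=0, k=0, item=12
  summed=3, k=1, item=3
  summed=13, k=2, item=5
  summed=46, k=3, item=11
  summed=74, k=4, item=7
  summed=114, k=5, item=8
  summed=126, k=6, item=2

Final answer: 126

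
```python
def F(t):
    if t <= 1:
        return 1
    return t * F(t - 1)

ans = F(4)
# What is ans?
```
Call trace:
F(t=4)
  F(t=3)
    F(t=2)
      F(t=1)
      -> return 1
    -> return 2
  -> return 6
-> return 24

Final answer: 24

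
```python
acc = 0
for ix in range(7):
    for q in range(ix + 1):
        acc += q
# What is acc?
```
Trace:
  acc=0
  acc=0, ix=0, q=0
  acc=0, ix=1, q=0
  acc=1, ix=1, q=1
  acc=1, ix=2, q=0
  acc=2, ix=2, q=1
  acc=4, ix=2, q=2
  acc=4, ix=3, q=0
  acc=5, ix=3, q=1
  acc=7, ix=3, q=2
  acc=10, ix=3, q=3
  acc=10, ix=4, q=0
  acc=11, ix=4, q=1
  acc=13, ix=4, q=2
  acc=16, ix=4, q=3
  acc=20, ix=4, q=4
  acc=20, ix=5, q=0
  acc=21, ix=5, q=1
  acc=23, ix=5, q=2
  acc=26, ix=5, q=3
  acc=30, ix=5, q=4
  acc=35, ix=5, q=5
  acc=35, ix=6, q=0
  acc=36, ix=6, q=1
  acc=38, ix=6, q=2
  acc=41, ix=6, q=3
  acc=45, ix=6, q=4
  acc=50, ix=6, q=5
  acc=56, ix=6, q=6

Final answer: 56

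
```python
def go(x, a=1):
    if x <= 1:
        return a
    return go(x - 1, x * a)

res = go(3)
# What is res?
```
Call trace:
go(x=3, a=1)
  go(x=2, a=3)
    go(x=1, a=6)
    -> return 6
  -> return 6
-> return 6

Final answer: 6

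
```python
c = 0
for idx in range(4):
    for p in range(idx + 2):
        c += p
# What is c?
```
Trace:
  c=0
  c=0, idx=0, p=0
  c=1, idx=0, p=1
  c=1, idx=1, p=0
  c=2, idx=1, p=1
  c=4, idx=1, p=2
  c=4, idx=2, p=0
  c=5, idx=2, p=1
  c=7, idx=2, p=2
  c=10, idx=2, p=3
  c=10, idx=3, p=0
  c=11, idx=3, p=1
  c=13, idx=3, p=2
  c=16, idx=3, p=3
  c=20, idx=3, p=4

Final answer: 20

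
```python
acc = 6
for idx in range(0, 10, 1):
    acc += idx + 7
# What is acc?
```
Trace:
  acc=6
  acc=13, idx=0
  acc=21, idx=1
  acc=30, idx=2
  acc=40, idx=3
  acc=51, idx=4
  acc=63, idx=5
  acc=76, idx=6
  acc=90, idx=7
  acc=105, idx=8
  acc=121, idx=9

Final answer: 121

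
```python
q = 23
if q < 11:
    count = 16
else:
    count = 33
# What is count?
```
Trace:
  q=23
  q=23, count=33

Final answer: 33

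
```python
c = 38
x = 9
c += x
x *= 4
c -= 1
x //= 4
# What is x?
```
Trace:
  c=38
  c=38, x=9
  c=47, x=9
  c=47, x=36
  c=46, x=36
  c=46, x=9

Final answer: 9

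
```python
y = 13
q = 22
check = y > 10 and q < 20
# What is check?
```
Trace:
  y=13
  y=13, q=22
  y=13, q=22, check=False

Final answer: False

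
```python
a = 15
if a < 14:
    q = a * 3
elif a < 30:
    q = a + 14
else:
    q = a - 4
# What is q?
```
Trace:
  a=15
  a=15, q=29

Final answer: 29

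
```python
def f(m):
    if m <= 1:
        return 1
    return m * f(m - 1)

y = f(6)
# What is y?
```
Call trace:
f(m=6)
  f(m=5)
    f(m=4)
      f(m=3)
        f(m=2)
          f(m=1)
          -> return 1
        -> return 2
      -> return 6
    -> return 24
  -> return 120
-> return 720

Final answer: 720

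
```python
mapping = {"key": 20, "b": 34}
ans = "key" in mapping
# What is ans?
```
Trace:
  mapping={'key': 20, 'b': 34}
  mapping={'key': 20, 'b': 34}, ans=True

Final answer: True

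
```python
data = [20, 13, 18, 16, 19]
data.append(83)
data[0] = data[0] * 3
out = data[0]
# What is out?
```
Trace:
  data=[20, 13, 18, 16, 19]
  data=[20, 13, 18, 16, 19, 83]
  data=[60, 13, 18, 16, 19, 83]
  data=[60, 13, 18, 16, 19, 83], out=60

Final answer: 60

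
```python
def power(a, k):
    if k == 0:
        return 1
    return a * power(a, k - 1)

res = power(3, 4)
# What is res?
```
Call trace:
power(a=3, k=4)
  power(a=3, k=3)
    power(a=3, k=2)
      power(a=3, k=1)
        power(a=3, k=0)
        -> return 1
      -> return 3
    -> return 9
  -> return 27
-> return 81

Final answer: 81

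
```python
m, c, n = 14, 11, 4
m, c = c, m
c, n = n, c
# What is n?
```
Trace:
  m=14, c=11, n=4
  m=11, c=14, n=4
  m=11, c=4, n=14

Final answer: 14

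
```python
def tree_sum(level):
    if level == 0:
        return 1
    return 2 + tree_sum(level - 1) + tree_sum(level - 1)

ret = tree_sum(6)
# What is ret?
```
Call trace (a repeated sub-call is expanded the first time; later identical calls just restate its return value):
tree_sum(level=6)
  tree_sum(level=5)
    tree_sum(level=4)
      tree_sum(level=3)
        tree_sum(level=2)
          tree_sum(level=1)
            tree_sum(level=0)
            -> return 1
            tree_sum(level=0)
            -> return 1
          -> return 4
          tree_sum(level=1) -> return 4  (same call as traced above)
        -> return 10
        tree_sum(level=2) -> return 10  (same call as traced above)
      -> return 22
      tree_sum(level=3) -> return 22  (same call as traced above)
    -> return 46
    tree_sum(level=4) -> return 46  (same call as traced above)
  -> return 94
  tree_sum(level=5) -> return 94  (same call as traced above)
-> return 190

Final answer: 190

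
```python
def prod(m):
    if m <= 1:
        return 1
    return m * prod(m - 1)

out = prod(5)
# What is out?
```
Call trace:
prod(m=5)
  prod(m=4)
    prod(m=3)
      prod(m=2)
        prod(m=1)
        -> return 1
      -> return 2
    -> return 6
  -> return 24
-> return 120

Final answer: 120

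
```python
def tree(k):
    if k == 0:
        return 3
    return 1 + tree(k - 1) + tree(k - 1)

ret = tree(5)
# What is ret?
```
Call trace (a repeated sub-call is expanded the first time; later identical calls just restate its return value):
tree(k=5)
  tree(k=4)
    tree(k=3)
      tree(k=2)
        tree(k=1)
          tree(k=0)
          -> return 3
          tree(k=0)
          -> return 3
        -> return 7
        tree(k=1) -> return 7  (same call as traced above)
      -> return 15
      tree(k=2) -> return 15  (same call as traced above)
    -> return 31
    tree(k=3) -> return 31  (same call as traced above)
  -> return 63
  tree(k=4) -> return 63  (same call as traced above)
-> return 127

Final answer: 127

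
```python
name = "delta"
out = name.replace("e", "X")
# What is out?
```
Trace:
  name='delta'
  name='delta', out='dXlta'

Final answer: 'dXlta'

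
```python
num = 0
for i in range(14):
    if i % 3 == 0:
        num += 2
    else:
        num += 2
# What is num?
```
Trace:
  num=0
  num=2, i=0
  num=4, i=1
  num=6, i=2
  num=8, i=3
  num=10, i=4
  num=12, i=5
  num=14, i=6
  num=16, i=7
  num=18, i=8
  num=20, i=9
  num=22, i=10
  num=24, i=11
  num=26, i=12
  num=28, i=13

Final answer: 28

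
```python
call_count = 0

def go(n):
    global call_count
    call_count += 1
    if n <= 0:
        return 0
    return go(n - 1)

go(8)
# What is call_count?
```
Call trace:
go(n=8)
  go(n=7)
    go(n=6)
      go(n=5)
        go(n=4)
          go(n=3)
            go(n=2)
              go(n=1)
                go(n=0)
                -> return 0
              -> return 0
            -> return 0
          -> return 0
        -> return 0
      -> return 0
    -> return 0
  -> return 0
-> return 0

call_count is incremented once per call. go is entered once for each n = 8, 7, 6, 5, 4, 3, 2, 1, 0 (the n <= 0 call returns without recursing), i.e. 8 + 1 calls.
call_count = 9

Final answer: 9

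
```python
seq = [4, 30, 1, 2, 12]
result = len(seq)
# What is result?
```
Trace:
  seq=[4, 30, 1, 2, 12]
  seq=[4, 30, 1, 2, 12], result=5

Final answer: 5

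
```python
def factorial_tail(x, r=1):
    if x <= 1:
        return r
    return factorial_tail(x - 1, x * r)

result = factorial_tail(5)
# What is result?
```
Call trace:
factorial_tail(x=5, r=1)
  factorial_tail(x=4, r=5)
    factorial_tail(x=3, r=20)
      factorial_tail(x=2, r=60)
        factorial_tail(x=1, r=120)
        -> return 120
      -> return 120
    -> return 120
  -> return 120
-> return 120

Final answer: 120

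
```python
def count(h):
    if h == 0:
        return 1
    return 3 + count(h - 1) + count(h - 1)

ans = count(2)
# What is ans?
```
Call trace (a repeated sub-call is expanded the first time; later identical calls just restate its return value):
count(h=2)
  count(h=1)
    count(h=0)
    -> return 1
    count(h=0)
    -> return 1
  -> return 5
  count(h=1) -> return 5  (same call as traced above)
-> return 13

Final answer: 13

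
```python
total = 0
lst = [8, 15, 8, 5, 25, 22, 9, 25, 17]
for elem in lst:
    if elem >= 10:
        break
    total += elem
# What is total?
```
Trace:
  total=0
  total=8, elem=8
  total=8, elem=15

Final answer: 8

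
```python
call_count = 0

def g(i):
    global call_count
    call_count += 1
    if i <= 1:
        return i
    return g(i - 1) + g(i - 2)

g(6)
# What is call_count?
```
Call trace (a repeated sub-call is expanded the first time; later identical calls just restate its return value):
g(i=6)
  g(i=5)
    g(i=4)
      g(i=3)
        g(i=2)
          g(i=1)
          -> return 1
          g(i=0)
          -> return 0
        -> return 1
        g(i=1)
        -> return 1
      -> return 2
      g(i=2) -> return 1  (same call as traced above)
    -> return 3
    g(i=3) -> return 2  (same call as traced above)
  -> return 5
  g(i=4) -> return 3  (same call as traced above)
-> return 8

call_count is incremented once per call, so count the calls in each subtree. Let C(i) = number of calls made by g(i).
C(0) = C(1) = 1 (base case, no recursion); C(i) = 1 + C(i - 1) + C(i - 2) otherwise.
C(2) = 1 + C(1) + C(0) = 1 + 1 + 1 = 3
C(3) = 1 + C(2) + C(1) = 1 + 3 + 1 = 5
C(4) = 1 + C(3) + C(2) = 1 + 5 + 3 = 9
C(5) = 1 + C(4) + C(3) = 1 + 9 + 5 = 15
C(6) = 1 + C(5) + C(4) = 1 + 15 + 9 = 25
call_count = C(6) = 25

Final answer: 25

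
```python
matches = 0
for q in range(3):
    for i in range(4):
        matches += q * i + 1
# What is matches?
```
Trace:
  matches=0
  matches=1, q=0, i=0
  matches=2, q=0, i=1
  matches=3, q=0, i=2
  matches=4, q=0, i=3
  matches=5, q=1, i=0
  matches=7, q=1, i=1
  matches=10, q=1, i=2
  matches=14, q=1, i=3
  matches=15, q=2, i=0
  matches=18, q=2, i=1
  matches=23, q=2, i=2
  matches=30, q=2, i=3

Final answer: 30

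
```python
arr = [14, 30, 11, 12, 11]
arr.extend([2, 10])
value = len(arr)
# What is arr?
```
Trace:
  arr=[14, 30, 11, 12, 11]
  arr=[14, 30, 11, 12, 11, 2, 10]
  arr=[14, 30, 11, 12, 11, 2, 10], value=7

Final answer: [14, 30, 11, 12, 11, 2, 10]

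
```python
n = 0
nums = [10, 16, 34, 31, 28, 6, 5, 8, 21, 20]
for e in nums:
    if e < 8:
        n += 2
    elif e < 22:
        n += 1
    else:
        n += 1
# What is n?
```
Trace:
  n=0
  n=1, e=10
  n=2, e=16
  n=3, e=34
  n=4, e=31
  n=5, e=28
  n=7, e=6
  n=9, e=5
  n=10, e=8
  n=11, e=21
  n=12, e=20

Final answer: 12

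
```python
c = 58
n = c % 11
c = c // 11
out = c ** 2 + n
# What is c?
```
Trace:
  c=58
  c=58, n=3
  c=5, n=3
  c=5, n=3, out=28

Final answer: 5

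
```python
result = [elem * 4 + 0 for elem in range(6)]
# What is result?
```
Trace:
  elem=0
  elem=1
  elem=2
  elem=3
  elem=4
  elem=5
  result=[0, 4, 8, 12, 16, 20]

Final answer: [0, 4, 8, 12, 16, 20]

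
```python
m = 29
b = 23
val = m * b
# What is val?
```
Trace:
  m=29
  m=29, b=23
  m=29, b=23, val=667

Final answer: 667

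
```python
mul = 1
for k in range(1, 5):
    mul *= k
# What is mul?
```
Trace:
  mul=1
  mul=1, k=1
  mul=2, k=2
  mul=6, k=3
  mul=24, k=4

Final answer: 24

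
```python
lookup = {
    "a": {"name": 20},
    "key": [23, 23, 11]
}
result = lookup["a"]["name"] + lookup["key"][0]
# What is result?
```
Trace:
  lookup={'a': {'name': 20}, 'key': [23, 23, 11]}
  lookup={'a': {'name': 20}, 'key': [23, 23, 11]}, result=43

Final answer: 43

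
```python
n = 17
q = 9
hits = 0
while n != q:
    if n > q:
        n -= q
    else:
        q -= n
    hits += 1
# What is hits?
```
Trace:
  n=17
  n=17, q=9
  n=17, q=9, hits=0
  n=8, q=9, hits=1
  n=8, q=1, hits=2
  n=7, q=1, hits=3
  n=6, q=1, hits=4
  n=5, q=1, hits=5
  n=4, q=1, hits=6
  n=3, q=1, hits=7
  n=2, q=1, hits=8
  n=1, q=1, hits=9

Final answer: 9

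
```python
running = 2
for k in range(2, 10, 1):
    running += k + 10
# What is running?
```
Trace:
  running=2
  running=14, k=2
  running=27, k=3
  running=41, k=4
  running=56, k=5
  running=72, k=6
  running=89, k=7
  running=107, k=8
  running=126, k=9

Final answer: 126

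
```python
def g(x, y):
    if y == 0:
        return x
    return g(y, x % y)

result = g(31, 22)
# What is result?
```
Call trace:
g(x=31, y=22)
  g(x=22, y=9)
    g(x=9, y=4)
      g(x=4, y=1)
        g(x=1, y=0)
        -> return 1
      -> return 1
    -> return 1
  -> return 1
-> return 1

Final answer: 1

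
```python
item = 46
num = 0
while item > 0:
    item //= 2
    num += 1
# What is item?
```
Trace:
  item=46
  item=46, num=0
  item=23, num=1
  item=11, num=2
  item=5, num=3
  item=2, num=4
  item=1, num=5
  item=0, num=6

Final answer: 0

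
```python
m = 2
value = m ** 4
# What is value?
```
Trace:
  m=2
  m=2, value=16

Final answer: 16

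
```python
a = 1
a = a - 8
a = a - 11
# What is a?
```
Trace:
  a=1
  a=-7
  a=-18

Final answer: -18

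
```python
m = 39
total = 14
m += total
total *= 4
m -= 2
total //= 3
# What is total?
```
Trace:
  m=39
  m=39, total=14
  m=53, total=14
  m=53, total=56
  m=51, total=56
  m=51, total=18

Final answer: 18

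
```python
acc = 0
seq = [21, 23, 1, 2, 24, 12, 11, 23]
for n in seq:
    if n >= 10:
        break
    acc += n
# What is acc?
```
Trace:
  acc=0
  acc=0, n=21

Final answer: 0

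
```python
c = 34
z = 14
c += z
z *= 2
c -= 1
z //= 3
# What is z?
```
Trace:
  c=34
  c=34, z=14
  c=48, z=14
  c=48, z=28
  c=47, z=28
  c=47, z=9

Final answer: 9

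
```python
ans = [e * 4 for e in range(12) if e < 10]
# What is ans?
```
Trace:
  e=0
  e=1
  e=2
  e=3
  e=4
  e=5
  e=6
  e=7
  e=8
  e=9
  e=10
  e=11
  ans=[0, 4, 8, 12, 16, 20, 24, 28, 32, 36]

Final answer: [0, 4, 8, 12, 16, 20, 24, 28, 32, 36]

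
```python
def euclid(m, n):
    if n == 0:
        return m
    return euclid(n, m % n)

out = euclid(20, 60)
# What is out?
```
Call trace:
euclid(m=20, n=60)
  euclid(m=60, n=20)
    euclid(m=20, n=0)
    -> return 20
  -> return 20
-> return 20

Final answer: 20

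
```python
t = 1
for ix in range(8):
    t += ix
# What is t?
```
Trace:
  t=1
  t=1, ix=0
  t=2, ix=1
  t=4, ix=2
  t=7, ix=3
  t=11, ix=4
  t=16, ix=5
  t=22, ix=6
  t=29, ix=7

Final answer: 29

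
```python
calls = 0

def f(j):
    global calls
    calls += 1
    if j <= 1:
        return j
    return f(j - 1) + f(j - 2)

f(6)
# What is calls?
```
Call trace (a repeated sub-call is expanded the first time; later identical calls just restate its return value):
f(j=6)
  f(j=5)
    f(j=4)
      f(j=3)
        f(j=2)
          f(j=1)
          -> return 1
          f(j=0)
          -> return 0
        -> return 1
        f(j=1)
        -> return 1
      -> return 2
      f(j=2) -> return 1  (same call as traced above)
    -> return 3
    f(j=3) -> return 2  (same call as traced above)
  -> return 5
  f(j=4) -> return 3  (same call as traced above)
-> return 8

calls is incremented once per call, so count the calls in each subtree. Let C(j) = number of calls made by f(j).
C(0) = C(1) = 1 (base case, no recursion); C(j) = 1 + C(j - 1) + C(j - 2) otherwise.
C(2) = 1 + C(1) + C(0) = 1 + 1 + 1 = 3
C(3) = 1 + C(2) + C(1) = 1 + 3 + 1 = 5
C(4) = 1 + C(3) + C(2) = 1 + 5 + 3 = 9
C(5) = 1 + C(4) + C(3) = 1 + 9 + 5 = 15
C(6) = 1 + C(5) + C(4) = 1 + 15 + 9 = 25
calls = C(6) = 25

Final answer: 25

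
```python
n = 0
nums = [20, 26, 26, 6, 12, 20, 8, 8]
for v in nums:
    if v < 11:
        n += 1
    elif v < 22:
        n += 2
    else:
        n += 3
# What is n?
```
Trace:
  n=0
  n=2, v=20
  n=5, v=26
  n=8, v=26
  n=9, v=6
  n=11, v=12
  n=13, v=20
  n=14, v=8
  n=15, v=8

Final answer: 15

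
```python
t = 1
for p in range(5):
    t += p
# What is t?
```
Trace:
  t=1
  t=1, p=0
  t=2, p=1
  t=4, p=2
  t=7, p=3
  t=11, p=4

Final answer: 11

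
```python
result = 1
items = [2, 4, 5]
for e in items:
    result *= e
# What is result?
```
Trace:
  result=1
  result=2, e=2
  result=8, e=4
  result=40, e=5

Final answer: 40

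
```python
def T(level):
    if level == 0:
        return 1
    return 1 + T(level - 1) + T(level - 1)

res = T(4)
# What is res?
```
Call trace (a repeated sub-call is expanded the first time; later identical calls just restate its return value):
T(level=4)
  T(level=3)
    T(level=2)
      T(level=1)
        T(level=0)
        -> return 1
        T(level=0)
        -> return 1
      -> return 3
      T(level=1) -> return 3  (same call as traced above)
    -> return 7
    T(level=2) -> return 7  (same call as traced above)
  -> return 15
  T(level=3) -> return 15  (same call as traced above)
-> return 31

Final answer: 31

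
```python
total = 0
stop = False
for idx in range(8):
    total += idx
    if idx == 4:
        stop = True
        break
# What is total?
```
Trace:
  total=0
  total=0, stop=False
  total=0, stop=False, idx=0
  total=1, stop=False, idx=1
  total=3, stop=False, idx=2
  total=6, stop=False, idx=3
  total=10, stop=True, idx=4

Final answer: 10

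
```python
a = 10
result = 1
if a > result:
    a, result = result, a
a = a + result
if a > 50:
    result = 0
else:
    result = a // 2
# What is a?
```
Trace:
  a=10
  a=10, result=1
  a=1, result=10
  a=11, result=10
  a=11, result=5

Final answer: 11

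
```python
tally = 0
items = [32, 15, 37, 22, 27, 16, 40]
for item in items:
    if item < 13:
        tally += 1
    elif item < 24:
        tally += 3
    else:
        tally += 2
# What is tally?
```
Trace:
  tally=0
  tally=2, item=32
  tally=5, item=15
  tally=7, item=37
  tally=10, item=22
  tally=12, item=27
  tally=15, item=16
  tally=17, item=40

Final answer: 17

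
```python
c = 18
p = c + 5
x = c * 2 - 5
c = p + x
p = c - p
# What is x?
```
Trace:
  c=18
  c=18, p=23
  c=18, p=23, x=31
  c=54, p=23, x=31
  c=54, p=31, x=31

Final answer: 31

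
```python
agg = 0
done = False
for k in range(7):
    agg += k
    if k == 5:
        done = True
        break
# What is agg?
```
Trace:
  agg=0
  agg=0, done=False
  agg=0, done=False, k=0
  agg=1, done=False, k=1
  agg=3, done=False, k=2
  agg=6, done=False, k=3
  agg=10, done=False, k=4
  agg=15, done=True, k=5

Final answer: 15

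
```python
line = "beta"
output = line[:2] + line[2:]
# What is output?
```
Trace:
  line='beta'
  line='beta', output='beta'

Final answer: 'beta'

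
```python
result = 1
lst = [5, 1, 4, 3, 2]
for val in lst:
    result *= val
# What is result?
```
Trace:
  result=1
  result=5, val=5
  result=5, val=1
  result=20, val=4
  result=60, val=3
  result=120, val=2

Final answer: 120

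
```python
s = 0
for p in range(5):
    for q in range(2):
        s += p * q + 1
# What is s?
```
Trace:
  s=0
  s=1, p=0, q=0
  s=2, p=0, q=1
  s=3, p=1, q=0
  s=5, p=1, q=1
  s=6, p=2, q=0
  s=9, p=2, q=1
  s=10, p=3, q=0
  s=14, p=3, q=1
  s=15, p=4, q=0
  s=20, p=4, q=1

Final answer: 20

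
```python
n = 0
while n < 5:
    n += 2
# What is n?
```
Trace:
  n=0
  n=2
  n=4
  n=6

Final answer: 6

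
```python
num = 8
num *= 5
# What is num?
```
Trace:
  num=8
  num=40

Final answer: 40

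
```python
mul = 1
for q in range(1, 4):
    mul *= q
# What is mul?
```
Trace:
  mul=1
  mul=1, q=1
  mul=2, q=2
  mul=6, q=3

Final answer: 6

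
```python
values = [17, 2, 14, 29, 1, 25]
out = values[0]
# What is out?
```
Trace:
  values=[17, 2, 14, 29, 1, 25]
  values=[17, 2, 14, 29, 1, 25], out=17

Final answer: 17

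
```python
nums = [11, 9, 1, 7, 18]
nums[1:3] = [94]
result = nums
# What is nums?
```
Trace:
  nums=[11, 9, 1, 7, 18]
  nums=[11, 94, 7, 18]
  nums=[11, 94, 7, 18], result=[11, 94, 7, 18]

Final answer: [11, 94, 7, 18]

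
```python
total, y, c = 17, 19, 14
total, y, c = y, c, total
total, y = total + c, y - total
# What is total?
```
Trace:
  total=17, y=19, c=14
  total=19, y=14, c=17
  total=36, y=-5, c=17

Final answer: 36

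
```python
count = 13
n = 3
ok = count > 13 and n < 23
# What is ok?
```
Trace:
  count=13
  count=13, n=3
  count=13, n=3, ok=False

Final answer: False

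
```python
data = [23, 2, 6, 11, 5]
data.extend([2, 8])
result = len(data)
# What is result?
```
Trace:
  data=[23, 2, 6, 11, 5]
  data=[23, 2, 6, 11, 5, 2, 8]
  data=[23, 2, 6, 11, 5, 2, 8], result=7

Final answer: 7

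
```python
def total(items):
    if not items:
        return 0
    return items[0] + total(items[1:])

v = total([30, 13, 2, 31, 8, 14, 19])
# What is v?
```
Call trace:
total(items=[30, 13, 2, 31, 8, 14, 19])
  total(items=[13, 2, 31, 8, 14, 19])
    total(items=[2, 31, 8, 14, 19])
      total(items=[31, 8, 14, 19])
        total(items=[8, 14, 19])
          total(items=[14, 19])
            total(items=[19])
              total(items=[])
              -> return 0
            -> return 19
          -> return 33
        -> return 41
      -> return 72
    -> return 74
  -> return 87
-> return 117

Final answer: 117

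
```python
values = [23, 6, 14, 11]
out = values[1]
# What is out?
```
Trace:
  values=[23, 6, 14, 11]
  values=[23, 6, 14, 11], out=6

Final answer: 6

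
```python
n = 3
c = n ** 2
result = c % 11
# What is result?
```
Trace:
  n=3
  n=3, c=9
  n=3, c=9, result=9

Final answer: 9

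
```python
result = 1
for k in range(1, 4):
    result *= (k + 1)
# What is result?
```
Trace:
  result=1
  result=2, k=1
  result=6, k=2
  result=24, k=3

Final answer: 24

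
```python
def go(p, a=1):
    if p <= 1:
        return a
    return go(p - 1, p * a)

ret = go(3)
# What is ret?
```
Call trace:
go(p=3, a=1)
  go(p=2, a=3)
    go(p=1, a=6)
    -> return 6
  -> return 6
-> return 6

Final answer: 6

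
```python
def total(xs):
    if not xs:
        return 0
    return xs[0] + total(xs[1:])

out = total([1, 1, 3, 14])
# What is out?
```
Call trace:
total(xs=[1, 1, 3, 14])
  total(xs=[1, 3, 14])
    total(xs=[3, 14])
      total(xs=[14])
        total(xs=[])
        -> return 0
      -> return 14
    -> return 17
  -> return 18
-> return 19

Final answer: 19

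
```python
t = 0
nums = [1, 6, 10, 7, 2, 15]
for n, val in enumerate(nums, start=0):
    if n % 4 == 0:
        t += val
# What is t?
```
Trace:
  t=0
  t=1, n=0, val=1
  t=1, n=1, val=6
  t=1, n=2, val=10
  t=1, n=3, val=7
  t=3, n=4, val=2
  t=3, n=5, val=15

Final answer: 3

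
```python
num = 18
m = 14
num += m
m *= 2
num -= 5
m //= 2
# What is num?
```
Trace:
  num=18
  num=18, m=14
  num=32, m=14
  num=32, m=28
  num=27, m=28
  num=27, m=14

Final answer: 27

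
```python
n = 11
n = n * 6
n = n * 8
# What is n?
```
Trace:
  n=11
  n=66
  n=528

Final answer: 528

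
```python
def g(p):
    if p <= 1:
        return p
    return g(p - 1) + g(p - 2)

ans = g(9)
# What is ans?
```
Call trace (a repeated sub-call is expanded the first time; later identical calls just restate its return value):
g(p=9)
  g(p=8)
    g(p=7)
      g(p=6)
        g(p=5)
          g(p=4)
            g(p=3)
              g(p=2)
                g(p=1)
                -> return 1
                g(p=0)
                -> return 0
              -> return 1
              g(p=1)
              -> return 1
            -> return 2
            g(p=2) -> return 1  (same call as traced above)
          -> return 3
          g(p=3) -> return 2  (same call as traced above)
        -> return 5
        g(p=4) -> return 3  (same call as traced above)
      -> return 8
      g(p=5) -> return 5  (same call as traced above)
    -> return 13
    g(p=6) -> return 8  (same call as traced above)
  -> return 21
  g(p=7) -> return 13  (same call as traced above)
-> return 34

Final answer: 34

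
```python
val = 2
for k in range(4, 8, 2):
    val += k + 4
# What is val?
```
Trace:
  val=2
  val=10, k=4
  val=20, k=6

Final answer: 20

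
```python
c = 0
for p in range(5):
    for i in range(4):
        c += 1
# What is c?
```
Trace:
  c=0
  c=1, p=0, i=0
  c=2, p=0, i=1
  c=3, p=0, i=2
  c=4, p=0, i=3
  c=5, p=1, i=0
  c=6, p=1, i=1
  c=7, p=1, i=2
  c=8, p=1, i=3
  c=9, p=2, i=0
  c=10, p=2, i=1
  c=11, p=2, i=2
  c=12, p=2, i=3
  c=13, p=3, i=0
  c=14, p=3, i=1
  c=15, p=3, i=2
  c=16, p=3, i=3
  c=17, p=4, i=0
  c=18, p=4, i=1
  c=19, p=4, i=2
  c=20, p=4, i=3

Final answer: 20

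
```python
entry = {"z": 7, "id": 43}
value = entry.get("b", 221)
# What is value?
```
Trace:
  entry={'z': 7, 'id': 43}
  entry={'z': 7, 'id': 43}, value=221

Final answer: 221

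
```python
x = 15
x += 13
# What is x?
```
Trace:
  x=15
  x=28

Final answer: 28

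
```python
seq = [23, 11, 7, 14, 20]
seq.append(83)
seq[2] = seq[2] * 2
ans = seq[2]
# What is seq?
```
Trace:
  seq=[23, 11, 7, 14, 20]
  seq=[23, 11, 7, 14, 20, 83]
  seq=[23, 11, 14, 14, 20, 83]
  seq=[23, 11, 14, 14, 20, 83], ans=14

Final answer: [23, 11, 14, 14, 20, 83]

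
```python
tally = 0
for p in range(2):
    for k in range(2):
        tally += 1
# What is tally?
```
Trace:
  tally=0
  tally=1, p=0, k=0
  tally=2, p=0, k=1
  tally=3, p=1, k=0
  tally=4, p=1, k=1

Final answer: 4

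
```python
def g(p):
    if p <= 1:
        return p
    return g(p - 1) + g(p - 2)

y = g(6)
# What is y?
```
Call trace (a repeated sub-call is expanded the first time; later identical calls just restate its return value):
g(p=6)
  g(p=5)
    g(p=4)
      g(p=3)
        g(p=2)
          g(p=1)
          -> return 1
          g(p=0)
          -> return 0
        -> return 1
        g(p=1)
        -> return 1
      -> return 2
      g(p=2) -> return 1  (same call as traced above)
    -> return 3
    g(p=3) -> return 2  (same call as traced above)
  -> return 5
  g(p=4) -> return 3  (same call as traced above)
-> return 8

Final answer: 8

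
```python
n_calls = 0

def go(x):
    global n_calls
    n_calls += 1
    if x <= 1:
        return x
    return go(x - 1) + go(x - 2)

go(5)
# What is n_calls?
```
Call trace (a repeated sub-call is expanded the first time; later identical calls just restate its return value):
go(x=5)
  go(x=4)
    go(x=3)
      go(x=2)
        go(x=1)
        -> return 1
        go(x=0)
        -> return 0
      -> return 1
      go(x=1)
      -> return 1
    -> return 2
    go(x=2) -> return 1  (same call as traced above)
  -> return 3
  go(x=3) -> return 2  (same call as traced above)
-> return 5

n_calls is incremented once per call, so count the calls in each subtree. Let C(x) = number of calls made by go(x).
C(0) = C(1) = 1 (base case, no recursion); C(x) = 1 + C(x - 1) + C(x - 2) otherwise.
C(2) = 1 + C(1) + C(0) = 1 + 1 + 1 = 3
C(3) = 1 + C(2) + C(1) = 1 + 3 + 1 = 5
C(4) = 1 + C(3) + C(2) = 1 + 5 + 3 = 9
C(5) = 1 + C(4) + C(3) = 1 + 9 + 5 = 15
n_calls = C(5) = 15

Final answer: 15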